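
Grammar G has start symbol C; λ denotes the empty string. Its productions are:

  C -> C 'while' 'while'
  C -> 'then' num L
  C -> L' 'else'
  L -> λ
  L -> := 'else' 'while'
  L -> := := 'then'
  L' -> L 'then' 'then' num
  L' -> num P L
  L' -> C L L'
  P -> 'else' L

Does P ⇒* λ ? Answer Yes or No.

No

Nullable nonterminals: L.
No production of P has an RHS whose symbols are all nullable, so P is not nullable.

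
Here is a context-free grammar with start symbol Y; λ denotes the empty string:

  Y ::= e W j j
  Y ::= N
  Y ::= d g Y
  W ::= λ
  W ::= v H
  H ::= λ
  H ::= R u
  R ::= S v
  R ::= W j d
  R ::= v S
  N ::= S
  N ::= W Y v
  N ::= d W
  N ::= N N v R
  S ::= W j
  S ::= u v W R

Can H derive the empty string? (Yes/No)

Yes

H has an λ-production, so H ⇒ λ.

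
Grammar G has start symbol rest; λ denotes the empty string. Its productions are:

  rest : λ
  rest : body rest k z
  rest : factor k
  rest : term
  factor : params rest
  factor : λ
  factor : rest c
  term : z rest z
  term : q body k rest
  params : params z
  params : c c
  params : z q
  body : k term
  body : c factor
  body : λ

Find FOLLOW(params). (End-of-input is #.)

In factor : params rest: add FIRST(rest)\{λ} = { c, k, q, z }.
  Since rest is nullable, also add FOLLOW(factor) = { c, k, q, z }.
In params : params z: add FIRST(z) = { z }.
Union: FOLLOW(params) = { c, k, q, z }.

{ c, k, q, z }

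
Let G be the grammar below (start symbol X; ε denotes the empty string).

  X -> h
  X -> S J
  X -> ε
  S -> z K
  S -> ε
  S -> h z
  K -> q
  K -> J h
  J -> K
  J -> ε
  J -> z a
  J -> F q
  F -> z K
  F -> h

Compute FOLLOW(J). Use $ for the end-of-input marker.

In X -> S J: J is at the end, add FOLLOW(X) = { $ }.
In K -> J h: add FIRST(h) = { h }.
Union: FOLLOW(J) = { $, h }.

{ $, h }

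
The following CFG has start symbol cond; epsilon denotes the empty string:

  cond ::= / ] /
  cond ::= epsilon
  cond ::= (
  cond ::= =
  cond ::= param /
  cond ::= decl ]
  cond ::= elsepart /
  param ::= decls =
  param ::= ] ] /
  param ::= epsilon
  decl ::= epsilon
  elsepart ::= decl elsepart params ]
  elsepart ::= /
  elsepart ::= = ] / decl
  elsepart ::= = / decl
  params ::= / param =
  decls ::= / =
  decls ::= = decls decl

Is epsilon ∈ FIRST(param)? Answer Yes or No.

Yes

param has an epsilon-production, so param ⇒ epsilon.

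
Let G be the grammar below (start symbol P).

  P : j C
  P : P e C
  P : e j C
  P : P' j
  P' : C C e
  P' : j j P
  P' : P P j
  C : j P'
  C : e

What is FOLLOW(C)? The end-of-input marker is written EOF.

{ EOF, e, j }

In P : j C: C is at the end, add FOLLOW(P) = { EOF, e, j }.
In P : P e C: C is at the end, add FOLLOW(P) = { EOF, e, j }.
In P : e j C: C is at the end, add FOLLOW(P) = { EOF, e, j }.
In P' : C C e: add FIRST(C e) = { e, j }.
In P' : C C e: add FIRST(e) = { e }.
Union: FOLLOW(C) = { EOF, e, j }.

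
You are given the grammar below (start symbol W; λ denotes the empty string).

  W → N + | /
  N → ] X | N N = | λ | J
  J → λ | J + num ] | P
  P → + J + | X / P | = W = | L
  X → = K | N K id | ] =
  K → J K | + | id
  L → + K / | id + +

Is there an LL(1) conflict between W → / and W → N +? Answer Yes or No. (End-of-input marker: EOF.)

No

FIRST(/) = { / } and FIRST(N +) = { +, =, ], id }.
The FIRST sets are disjoint and neither alternative is nullable — no conflict.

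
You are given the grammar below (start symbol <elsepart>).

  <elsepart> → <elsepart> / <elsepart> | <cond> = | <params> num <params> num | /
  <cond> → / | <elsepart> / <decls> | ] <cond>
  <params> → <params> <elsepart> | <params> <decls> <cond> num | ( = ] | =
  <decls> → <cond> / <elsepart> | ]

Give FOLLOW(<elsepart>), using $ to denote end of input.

{ $, (, /, =, ], num }

<elsepart> is the start symbol, so $ ∈ FOLLOW(<elsepart>).
In <elsepart> → <elsepart> / <elsepart>: add FIRST(/ <elsepart>) = { / }.
In <elsepart> → <elsepart> / <elsepart>: <elsepart> is at the end, add FOLLOW(<elsepart>) = { $, (, /, =, ], num }.
In <cond> → <elsepart> / <decls>: add FIRST(/ <decls>) = { / }.
In <params> → <params> <elsepart>: <elsepart> is at the end, add FOLLOW(<params>) = { (, /, =, ], num }.
In <decls> → <cond> / <elsepart>: <elsepart> is at the end, add FOLLOW(<decls>) = { (, /, =, ], num }.
Union: FOLLOW(<elsepart>) = { $, (, /, =, ], num }.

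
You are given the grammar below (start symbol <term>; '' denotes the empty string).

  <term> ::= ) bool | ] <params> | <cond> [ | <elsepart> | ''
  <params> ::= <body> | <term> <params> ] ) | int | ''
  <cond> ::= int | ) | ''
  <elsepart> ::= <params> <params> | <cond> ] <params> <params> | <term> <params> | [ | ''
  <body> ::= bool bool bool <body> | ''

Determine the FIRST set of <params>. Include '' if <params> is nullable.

{ ), [, ], bool, int, '' }

From <params> ::= <body>: add FIRST(<body>) = { bool, '' } (including '' since <body> is nullable).
From <params> ::= <term> <params> ] ): <term>, <params> nullable, take FIRST(<term>) ∪ FIRST(<params>) ∪ {]} = { ), [, ], bool, int }.
<params> ::= int contributes {int}.
<params> ::= '' contributes ''.
Union: FIRST(<params>) = { ), [, ], bool, int, '' }.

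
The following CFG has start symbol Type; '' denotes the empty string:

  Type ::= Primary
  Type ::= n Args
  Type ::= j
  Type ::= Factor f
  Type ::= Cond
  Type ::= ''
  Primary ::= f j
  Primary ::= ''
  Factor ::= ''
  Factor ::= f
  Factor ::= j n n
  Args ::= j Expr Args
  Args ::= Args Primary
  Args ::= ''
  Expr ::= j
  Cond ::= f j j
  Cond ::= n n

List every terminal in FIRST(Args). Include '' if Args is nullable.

Args ::= j Expr Args contributes {j}.
From Args ::= Args Primary: Args, Primary nullable, take FIRST(Args) ∪ FIRST(Primary) = { f, j }; also '' since the whole RHS is nullable.
Args ::= '' contributes ''.
Union: FIRST(Args) = { f, j, '' }.

{ f, j, '' }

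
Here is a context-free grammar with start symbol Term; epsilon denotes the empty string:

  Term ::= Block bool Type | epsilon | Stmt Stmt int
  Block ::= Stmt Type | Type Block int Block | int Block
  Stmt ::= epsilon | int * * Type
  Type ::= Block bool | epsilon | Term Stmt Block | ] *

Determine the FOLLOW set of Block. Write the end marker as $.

In Term ::= Block bool Type: add FIRST(bool Type) = { bool }.
In Block ::= Type Block int Block: add FIRST(int Block) = { int }.
In Block ::= Type Block int Block: Block is at the end, add FOLLOW(Block) = { $, ], bool, int }.
In Block ::= int Block: Block is at the end, add FOLLOW(Block) = { $, ], bool, int }.
In Type ::= Block bool: add FIRST(bool) = { bool }.
In Type ::= Term Stmt Block: Block is at the end, add FOLLOW(Type) = { $, ], bool, int }.
Union: FOLLOW(Block) = { $, ], bool, int }.

{ $, ], bool, int }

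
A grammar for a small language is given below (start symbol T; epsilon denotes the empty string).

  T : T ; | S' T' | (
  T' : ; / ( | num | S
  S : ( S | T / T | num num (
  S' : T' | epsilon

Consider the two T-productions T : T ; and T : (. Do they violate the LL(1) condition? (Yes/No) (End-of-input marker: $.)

FIRST(T ;) = { (, ;, num } and FIRST(() = { ( }.
Both contain (, so the two alternatives are not disjoint — LL(1) conflict.

Yes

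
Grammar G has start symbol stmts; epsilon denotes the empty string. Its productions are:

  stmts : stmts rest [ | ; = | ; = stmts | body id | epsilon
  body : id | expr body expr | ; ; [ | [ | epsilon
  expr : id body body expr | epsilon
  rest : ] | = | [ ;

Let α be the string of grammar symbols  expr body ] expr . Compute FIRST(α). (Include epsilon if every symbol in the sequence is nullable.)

Add FIRST(expr)\{epsilon} = { id }; expr is nullable, continue.
Add FIRST(body)\{epsilon} = { ;, [, id }; body is nullable, continue.
] is a terminal; add {]} and stop.

{ ;, [, ], id }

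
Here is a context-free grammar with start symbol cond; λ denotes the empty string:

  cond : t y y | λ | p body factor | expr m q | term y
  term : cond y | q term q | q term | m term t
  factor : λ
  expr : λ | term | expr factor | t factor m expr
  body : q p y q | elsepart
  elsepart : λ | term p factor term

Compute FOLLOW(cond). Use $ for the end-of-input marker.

{ $, y }

cond is the start symbol, so $ ∈ FOLLOW(cond).
In term : cond y: add FIRST(y) = { y }.
Union: FOLLOW(cond) = { $, y }.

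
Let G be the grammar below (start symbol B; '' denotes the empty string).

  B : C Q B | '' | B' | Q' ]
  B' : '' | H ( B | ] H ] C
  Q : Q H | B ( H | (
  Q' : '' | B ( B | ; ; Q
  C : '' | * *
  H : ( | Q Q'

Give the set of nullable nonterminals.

{ B, B', C, Q' }

Directly nullable (have an ''-production): B, B', Q', C.
No other nonterminal has a production whose RHS symbols are all nullable.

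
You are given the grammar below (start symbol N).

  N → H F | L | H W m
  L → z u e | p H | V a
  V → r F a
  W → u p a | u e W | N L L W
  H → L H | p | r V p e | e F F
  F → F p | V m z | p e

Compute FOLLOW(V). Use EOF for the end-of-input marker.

In L → V a: add FIRST(a) = { a }.
In H → r V p e: add FIRST(p e) = { p }.
In F → V m z: add FIRST(m z) = { m }.
Union: FOLLOW(V) = { a, m, p }.

{ a, m, p }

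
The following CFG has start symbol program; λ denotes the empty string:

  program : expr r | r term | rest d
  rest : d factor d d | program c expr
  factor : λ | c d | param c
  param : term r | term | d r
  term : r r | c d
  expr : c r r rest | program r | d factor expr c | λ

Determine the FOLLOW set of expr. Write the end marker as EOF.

In program : expr r: add FIRST(r) = { r }.
In rest : program c expr: expr is at the end, add FOLLOW(rest) = { c, d, r }.
In expr : d factor expr c: add FIRST(c) = { c }.
Union: FOLLOW(expr) = { c, d, r }.

{ c, d, r }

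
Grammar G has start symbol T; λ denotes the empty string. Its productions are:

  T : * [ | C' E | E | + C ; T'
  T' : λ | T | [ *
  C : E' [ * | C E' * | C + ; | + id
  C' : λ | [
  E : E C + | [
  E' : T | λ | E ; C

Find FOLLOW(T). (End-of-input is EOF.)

T is the start symbol, so EOF ∈ FOLLOW(T).
In T' : T: T is at the end, add FOLLOW(T') = { EOF, *, [ }.
In E' : T: T is at the end, add FOLLOW(E') = { *, [ }.
Union: FOLLOW(T) = { EOF, *, [ }.

{ EOF, *, [ }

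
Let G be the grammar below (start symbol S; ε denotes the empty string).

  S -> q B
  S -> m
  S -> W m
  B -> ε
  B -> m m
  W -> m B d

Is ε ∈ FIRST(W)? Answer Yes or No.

No

Nullable nonterminals: B.
No production of W has an RHS whose symbols are all nullable, so W is not nullable.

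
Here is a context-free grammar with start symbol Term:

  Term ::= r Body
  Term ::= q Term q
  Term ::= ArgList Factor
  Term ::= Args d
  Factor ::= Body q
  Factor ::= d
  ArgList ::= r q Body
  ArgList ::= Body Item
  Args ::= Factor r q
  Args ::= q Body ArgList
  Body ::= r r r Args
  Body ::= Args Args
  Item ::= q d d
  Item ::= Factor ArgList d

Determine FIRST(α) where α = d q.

{ d }

d is a terminal; add {d} and stop.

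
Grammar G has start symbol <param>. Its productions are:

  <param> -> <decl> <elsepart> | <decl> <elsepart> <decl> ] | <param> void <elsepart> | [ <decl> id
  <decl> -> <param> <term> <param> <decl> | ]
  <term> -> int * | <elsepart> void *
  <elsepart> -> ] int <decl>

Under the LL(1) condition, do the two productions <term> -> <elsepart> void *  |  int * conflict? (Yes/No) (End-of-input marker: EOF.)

No

FIRST(<elsepart> void *) = { ] } and FIRST(int *) = { int }.
The FIRST sets are disjoint and neither alternative is nullable — no conflict.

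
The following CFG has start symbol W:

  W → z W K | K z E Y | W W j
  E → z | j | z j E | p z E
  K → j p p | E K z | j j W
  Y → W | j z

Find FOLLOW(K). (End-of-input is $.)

In W → z W K: K is at the end, add FOLLOW(W) = { $, j, p, z }.
In W → K z E Y: add FIRST(z E Y) = { z }.
In K → E K z: add FIRST(z) = { z }.
Union: FOLLOW(K) = { $, j, p, z }.

{ $, j, p, z }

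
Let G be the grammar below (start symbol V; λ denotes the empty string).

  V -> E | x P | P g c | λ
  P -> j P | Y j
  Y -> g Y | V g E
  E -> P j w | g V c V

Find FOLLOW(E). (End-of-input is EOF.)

In V -> E: E is at the end, add FOLLOW(V) = { EOF, c, g, j }.
In Y -> V g E: E is at the end, add FOLLOW(Y) = { j }.
Union: FOLLOW(E) = { EOF, c, g, j }.

{ EOF, c, g, j }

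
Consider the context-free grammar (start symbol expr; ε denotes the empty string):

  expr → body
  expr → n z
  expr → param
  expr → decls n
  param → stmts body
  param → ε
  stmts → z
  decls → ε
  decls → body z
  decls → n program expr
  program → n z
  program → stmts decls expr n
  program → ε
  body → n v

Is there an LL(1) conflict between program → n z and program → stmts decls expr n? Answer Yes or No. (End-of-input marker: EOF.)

FIRST(n z) = { n } and FIRST(stmts decls expr n) = { z }.
The FIRST sets are disjoint and neither alternative is nullable — no conflict.

No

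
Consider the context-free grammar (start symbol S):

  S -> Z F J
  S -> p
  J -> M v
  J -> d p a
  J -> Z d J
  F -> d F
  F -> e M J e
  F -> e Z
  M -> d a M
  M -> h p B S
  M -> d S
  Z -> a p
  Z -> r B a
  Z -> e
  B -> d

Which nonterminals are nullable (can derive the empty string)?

No nonterminal has an empty production or an RHS whose symbols are all nullable.

{ } (none)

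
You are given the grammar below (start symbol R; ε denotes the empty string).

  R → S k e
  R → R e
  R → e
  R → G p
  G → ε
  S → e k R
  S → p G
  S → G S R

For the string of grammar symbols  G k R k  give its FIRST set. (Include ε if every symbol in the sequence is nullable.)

{ k }

Add FIRST(G)\{ε} = {  }; G is nullable, continue.
k is a terminal; add {k} and stop.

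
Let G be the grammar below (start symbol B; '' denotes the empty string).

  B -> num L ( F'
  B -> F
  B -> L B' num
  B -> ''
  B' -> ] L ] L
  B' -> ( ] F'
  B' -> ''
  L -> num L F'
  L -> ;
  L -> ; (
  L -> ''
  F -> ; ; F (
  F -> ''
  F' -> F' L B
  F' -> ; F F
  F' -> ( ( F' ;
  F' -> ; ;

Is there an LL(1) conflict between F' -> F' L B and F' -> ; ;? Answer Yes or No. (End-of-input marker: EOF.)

FIRST(F' L B) = { (, ; } and FIRST(; ;) = { ; }.
Both contain ;, so the two alternatives are not disjoint — LL(1) conflict.

Yes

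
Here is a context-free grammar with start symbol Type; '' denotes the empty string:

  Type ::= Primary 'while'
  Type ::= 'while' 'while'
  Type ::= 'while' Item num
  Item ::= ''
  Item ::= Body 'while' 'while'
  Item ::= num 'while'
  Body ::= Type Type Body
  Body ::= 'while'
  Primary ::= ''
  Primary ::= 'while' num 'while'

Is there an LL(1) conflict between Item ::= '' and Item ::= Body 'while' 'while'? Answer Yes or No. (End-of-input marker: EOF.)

FIRST('') = { '' } and FIRST(Body 'while' 'while') = { 'while' }.
The first is nullable but FOLLOW(Item) = { num } is disjoint from FIRST of the second.

No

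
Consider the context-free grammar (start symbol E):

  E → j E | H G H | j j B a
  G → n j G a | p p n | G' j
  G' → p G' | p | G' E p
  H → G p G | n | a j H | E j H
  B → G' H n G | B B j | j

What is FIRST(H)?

{ a, j, n, p }

From H → G p G: add FIRST(G) = { n, p }.
H → n contributes {n}.
H → a j H contributes {a}.
From H → E j H: add FIRST(E) = { a, j, n, p }.
Union: FIRST(H) = { a, j, n, p }.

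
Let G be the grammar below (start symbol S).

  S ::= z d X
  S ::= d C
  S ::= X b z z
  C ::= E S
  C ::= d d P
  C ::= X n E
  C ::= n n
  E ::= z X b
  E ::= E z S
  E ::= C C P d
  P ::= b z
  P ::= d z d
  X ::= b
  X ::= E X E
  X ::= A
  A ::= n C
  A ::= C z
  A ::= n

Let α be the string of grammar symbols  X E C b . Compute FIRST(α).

{ b, d, n, z }

Add FIRST(X) = { b, d, n, z }; X is not nullable, stop.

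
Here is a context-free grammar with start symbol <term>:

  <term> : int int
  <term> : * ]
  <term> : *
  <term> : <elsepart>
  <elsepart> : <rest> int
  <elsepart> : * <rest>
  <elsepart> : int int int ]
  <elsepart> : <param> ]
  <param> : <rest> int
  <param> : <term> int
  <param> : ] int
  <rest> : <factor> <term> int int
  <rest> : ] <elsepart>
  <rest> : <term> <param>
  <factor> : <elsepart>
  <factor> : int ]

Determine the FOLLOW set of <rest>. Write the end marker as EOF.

In <elsepart> : <rest> int: add FIRST(int) = { int }.
In <elsepart> : * <rest>: <rest> is at the end, add FOLLOW(<elsepart>) = { EOF, *, ], int }.
In <param> : <rest> int: add FIRST(int) = { int }.
Union: FOLLOW(<rest>) = { EOF, *, ], int }.

{ EOF, *, ], int }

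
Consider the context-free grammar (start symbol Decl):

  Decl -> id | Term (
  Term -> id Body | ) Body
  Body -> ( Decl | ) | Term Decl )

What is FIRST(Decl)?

Decl -> id contributes {id}.
From Decl -> Term (: add FIRST(Term) = { ), id }.
Union: FIRST(Decl) = { ), id }.

{ ), id }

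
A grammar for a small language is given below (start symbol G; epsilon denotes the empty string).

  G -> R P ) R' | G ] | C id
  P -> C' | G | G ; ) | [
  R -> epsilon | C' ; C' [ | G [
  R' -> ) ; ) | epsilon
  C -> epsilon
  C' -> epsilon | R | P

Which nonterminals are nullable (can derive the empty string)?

{ C, C', P, R, R' }

Directly nullable (have an epsilon-production): R, R', C, C'.
P -> C' with every symbol nullable, so P is nullable.
No other nonterminal has a production whose RHS symbols are all nullable.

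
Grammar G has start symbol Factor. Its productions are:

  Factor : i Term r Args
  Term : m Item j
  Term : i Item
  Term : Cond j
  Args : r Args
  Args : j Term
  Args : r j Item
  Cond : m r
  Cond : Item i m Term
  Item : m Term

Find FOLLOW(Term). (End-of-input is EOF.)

In Factor : i Term r Args: add FIRST(r Args) = { r }.
In Args : j Term: Term is at the end, add FOLLOW(Args) = { EOF }.
In Cond : Item i m Term: Term is at the end, add FOLLOW(Cond) = { j }.
In Item : m Term: Term is at the end, add FOLLOW(Item) = { EOF, i, j, r }.
Union: FOLLOW(Term) = { EOF, i, j, r }.

{ EOF, i, j, r }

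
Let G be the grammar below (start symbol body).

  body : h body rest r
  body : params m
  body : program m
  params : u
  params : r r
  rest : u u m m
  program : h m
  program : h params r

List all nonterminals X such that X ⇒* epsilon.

{ } (none)

No nonterminal has an empty production or an RHS whose symbols are all nullable.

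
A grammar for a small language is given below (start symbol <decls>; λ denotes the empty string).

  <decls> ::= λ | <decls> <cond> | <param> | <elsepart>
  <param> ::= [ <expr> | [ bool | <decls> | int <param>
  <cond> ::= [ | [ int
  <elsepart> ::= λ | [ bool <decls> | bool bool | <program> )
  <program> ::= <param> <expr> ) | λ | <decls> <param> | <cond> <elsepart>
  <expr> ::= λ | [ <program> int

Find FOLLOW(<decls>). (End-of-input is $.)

<decls> is the start symbol, so $ ∈ FOLLOW(<decls>).
In <decls> ::= <decls> <cond>: add FIRST(<cond>) = { [ }.
In <param> ::= <decls>: <decls> is at the end, add FOLLOW(<param>) = { $, ), [, bool, int }.
In <elsepart> ::= [ bool <decls>: <decls> is at the end, add FOLLOW(<elsepart>) = { $, ), [, bool, int }.
In <program> ::= <decls> <param>: add FIRST(<param>)\{λ} = { ), [, bool, int }.
  Since <param> is nullable, also add FOLLOW(<program>) = { ), int }.
Union: FOLLOW(<decls>) = { $, ), [, bool, int }.

{ $, ), [, bool, int }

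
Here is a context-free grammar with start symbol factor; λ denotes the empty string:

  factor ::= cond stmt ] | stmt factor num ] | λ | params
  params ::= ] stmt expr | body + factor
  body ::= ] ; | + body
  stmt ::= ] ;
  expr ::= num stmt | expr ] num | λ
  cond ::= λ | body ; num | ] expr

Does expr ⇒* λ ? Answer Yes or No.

Yes

expr has an λ-production, so expr ⇒ λ.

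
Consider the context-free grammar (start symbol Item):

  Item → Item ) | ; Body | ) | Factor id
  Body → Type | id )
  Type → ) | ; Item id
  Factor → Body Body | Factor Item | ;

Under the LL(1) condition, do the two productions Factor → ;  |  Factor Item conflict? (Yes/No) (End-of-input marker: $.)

Yes

FIRST(;) = { ; } and FIRST(Factor Item) = { ), ;, id }.
Both contain ;, so the two alternatives are not disjoint — LL(1) conflict.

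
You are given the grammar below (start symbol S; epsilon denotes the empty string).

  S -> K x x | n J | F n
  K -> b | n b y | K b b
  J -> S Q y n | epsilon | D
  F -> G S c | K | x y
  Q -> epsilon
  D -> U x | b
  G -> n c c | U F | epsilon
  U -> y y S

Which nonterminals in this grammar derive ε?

{ G, J, Q }

Directly nullable (have an epsilon-production): J, Q, G.
No other nonterminal has a production whose RHS symbols are all nullable.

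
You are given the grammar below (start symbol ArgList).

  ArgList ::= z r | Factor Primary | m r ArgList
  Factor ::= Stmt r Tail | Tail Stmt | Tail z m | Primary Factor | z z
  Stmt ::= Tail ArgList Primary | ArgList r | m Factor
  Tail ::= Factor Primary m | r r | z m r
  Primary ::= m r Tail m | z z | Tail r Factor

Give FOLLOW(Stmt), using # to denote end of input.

{ #, m, r, z }

In Factor ::= Stmt r Tail: add FIRST(r Tail) = { r }.
In Factor ::= Tail Stmt: Stmt is at the end, add FOLLOW(Factor) = { #, m, r, z }.
Union: FOLLOW(Stmt) = { #, m, r, z }.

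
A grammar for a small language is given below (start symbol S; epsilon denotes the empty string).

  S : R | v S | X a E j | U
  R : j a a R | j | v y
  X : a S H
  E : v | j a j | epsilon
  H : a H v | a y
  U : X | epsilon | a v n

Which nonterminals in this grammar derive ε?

Directly nullable (have an epsilon-production): E, U.
S : U with every symbol nullable, so S is nullable.
No other nonterminal has a production whose RHS symbols are all nullable.

{ E, S, U }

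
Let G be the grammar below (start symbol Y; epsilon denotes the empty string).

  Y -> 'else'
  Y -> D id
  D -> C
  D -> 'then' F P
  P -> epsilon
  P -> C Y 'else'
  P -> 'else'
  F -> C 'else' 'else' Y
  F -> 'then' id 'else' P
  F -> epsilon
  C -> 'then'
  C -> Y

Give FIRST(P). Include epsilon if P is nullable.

{ 'else', 'then', epsilon }

P -> epsilon contributes epsilon.
From P -> C Y 'else': add FIRST(C) = { 'else', 'then' }.
P -> 'else' contributes {'else'}.
Union: FIRST(P) = { 'else', 'then', epsilon }.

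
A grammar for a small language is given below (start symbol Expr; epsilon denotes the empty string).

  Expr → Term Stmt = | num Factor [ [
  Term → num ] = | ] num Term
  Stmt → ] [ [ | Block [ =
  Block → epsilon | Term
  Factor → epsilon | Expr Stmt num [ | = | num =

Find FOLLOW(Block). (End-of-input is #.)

{ [ }

In Stmt → Block [ =: add FIRST([ =) = { [ }.
Union: FOLLOW(Block) = { [ }.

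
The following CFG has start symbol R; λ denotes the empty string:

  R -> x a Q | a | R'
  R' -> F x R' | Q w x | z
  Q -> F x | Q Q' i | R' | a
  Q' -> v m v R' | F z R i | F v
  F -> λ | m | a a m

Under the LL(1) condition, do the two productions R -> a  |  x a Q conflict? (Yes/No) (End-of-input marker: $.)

FIRST(a) = { a } and FIRST(x a Q) = { x }.
The FIRST sets are disjoint and neither alternative is nullable — no conflict.

No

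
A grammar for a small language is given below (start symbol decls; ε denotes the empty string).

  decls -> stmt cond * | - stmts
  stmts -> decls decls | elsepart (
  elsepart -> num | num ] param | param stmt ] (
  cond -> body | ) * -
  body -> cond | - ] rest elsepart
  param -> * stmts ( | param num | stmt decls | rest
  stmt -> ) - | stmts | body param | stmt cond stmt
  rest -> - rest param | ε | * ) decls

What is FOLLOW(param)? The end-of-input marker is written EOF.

{ (, ), *, -, ], num }

In elsepart -> num ] param: param is at the end, add FOLLOW(elsepart) = { (, ), *, -, ], num }.
In elsepart -> param stmt ] (: add FIRST(stmt ] () = { ), *, -, num }.
In param -> param num: add FIRST(num) = { num }.
In stmt -> body param: param is at the end, add FOLLOW(stmt) = { ), *, -, ], num }.
In rest -> - rest param: param is at the end, add FOLLOW(rest) = { (, ), *, -, ], num }.
Union: FOLLOW(param) = { (, ), *, -, ], num }.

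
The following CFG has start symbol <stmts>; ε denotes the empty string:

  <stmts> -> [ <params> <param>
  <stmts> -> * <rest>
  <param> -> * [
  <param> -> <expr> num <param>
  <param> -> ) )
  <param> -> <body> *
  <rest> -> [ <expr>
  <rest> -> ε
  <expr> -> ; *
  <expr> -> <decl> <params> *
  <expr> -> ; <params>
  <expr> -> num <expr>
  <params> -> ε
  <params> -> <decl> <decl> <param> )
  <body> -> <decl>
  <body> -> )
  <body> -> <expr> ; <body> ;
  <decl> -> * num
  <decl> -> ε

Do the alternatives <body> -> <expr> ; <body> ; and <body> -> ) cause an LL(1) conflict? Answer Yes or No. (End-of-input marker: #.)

Yes

FIRST(<expr> ; <body> ;) = { ), *, ;, num } and FIRST()) = { ) }.
Both contain ), so the two alternatives are not disjoint — LL(1) conflict.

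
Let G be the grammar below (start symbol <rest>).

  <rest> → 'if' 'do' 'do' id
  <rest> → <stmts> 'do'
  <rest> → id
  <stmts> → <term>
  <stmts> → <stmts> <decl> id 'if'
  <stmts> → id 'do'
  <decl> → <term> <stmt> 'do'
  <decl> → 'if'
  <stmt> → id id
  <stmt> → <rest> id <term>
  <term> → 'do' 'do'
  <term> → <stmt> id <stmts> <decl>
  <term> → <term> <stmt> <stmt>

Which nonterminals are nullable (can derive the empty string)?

{ } (none)

No nonterminal has an empty production or an RHS whose symbols are all nullable.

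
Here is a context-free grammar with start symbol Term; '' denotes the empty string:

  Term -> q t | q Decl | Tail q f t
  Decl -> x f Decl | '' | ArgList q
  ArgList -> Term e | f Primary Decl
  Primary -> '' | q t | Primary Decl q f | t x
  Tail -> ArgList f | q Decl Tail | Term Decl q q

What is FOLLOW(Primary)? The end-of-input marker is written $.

{ f, q, x }

In ArgList -> f Primary Decl: add FIRST(Decl)\{''} = { f, q, x }.
  Since Decl is nullable, also add FOLLOW(ArgList) = { f, q }.
In Primary -> Primary Decl q f: add FIRST(Decl q f) = { f, q, x }.
Union: FOLLOW(Primary) = { f, q, x }.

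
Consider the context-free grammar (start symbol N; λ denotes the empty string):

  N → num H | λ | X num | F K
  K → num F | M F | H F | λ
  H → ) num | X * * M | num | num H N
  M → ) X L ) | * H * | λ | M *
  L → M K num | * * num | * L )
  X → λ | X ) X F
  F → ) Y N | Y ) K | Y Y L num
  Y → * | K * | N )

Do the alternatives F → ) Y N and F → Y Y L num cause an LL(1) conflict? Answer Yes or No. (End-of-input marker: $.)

Yes

FIRST() Y N) = { ) } and FIRST(Y Y L num) = { ), *, num }.
Both contain ), so the two alternatives are not disjoint — LL(1) conflict.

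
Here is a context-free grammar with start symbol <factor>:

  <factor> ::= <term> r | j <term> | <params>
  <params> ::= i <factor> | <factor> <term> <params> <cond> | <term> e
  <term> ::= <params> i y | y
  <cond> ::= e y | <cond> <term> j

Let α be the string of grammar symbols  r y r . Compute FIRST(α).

{ r }

r is a terminal; add {r} and stop.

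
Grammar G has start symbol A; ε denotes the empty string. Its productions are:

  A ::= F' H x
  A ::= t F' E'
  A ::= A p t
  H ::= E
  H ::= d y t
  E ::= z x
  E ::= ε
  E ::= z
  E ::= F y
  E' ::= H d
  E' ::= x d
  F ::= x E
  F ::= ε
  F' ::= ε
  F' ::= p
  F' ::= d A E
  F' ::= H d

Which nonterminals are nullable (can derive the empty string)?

{ E, F, F', H }

Directly nullable (have an ε-production): E, F, F'.
H ::= E with every symbol nullable, so H is nullable.
No other nonterminal has a production whose RHS symbols are all nullable.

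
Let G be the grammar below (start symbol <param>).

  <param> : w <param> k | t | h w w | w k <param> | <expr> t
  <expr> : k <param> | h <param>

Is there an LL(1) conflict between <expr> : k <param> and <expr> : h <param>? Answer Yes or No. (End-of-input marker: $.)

No

FIRST(k <param>) = { k } and FIRST(h <param>) = { h }.
The FIRST sets are disjoint and neither alternative is nullable — no conflict.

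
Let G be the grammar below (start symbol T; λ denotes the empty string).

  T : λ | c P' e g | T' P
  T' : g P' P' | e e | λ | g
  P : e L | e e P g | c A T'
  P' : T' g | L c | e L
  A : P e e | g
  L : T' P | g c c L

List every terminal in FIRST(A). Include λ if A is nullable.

{ c, e, g }

From A : P e e: add FIRST(P) = { c, e }.
A : g contributes {g}.
Union: FIRST(A) = { c, e, g }.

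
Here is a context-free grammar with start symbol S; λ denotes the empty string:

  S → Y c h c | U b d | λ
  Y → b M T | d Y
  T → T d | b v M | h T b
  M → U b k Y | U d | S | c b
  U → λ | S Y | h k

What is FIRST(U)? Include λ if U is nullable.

U → λ contributes λ.
From U → S Y: S nullable, take FIRST(S) ∪ FIRST(Y) = { b, d, h }.
U → h k contributes {h}.
Union: FIRST(U) = { b, d, h, λ }.

{ b, d, h, λ }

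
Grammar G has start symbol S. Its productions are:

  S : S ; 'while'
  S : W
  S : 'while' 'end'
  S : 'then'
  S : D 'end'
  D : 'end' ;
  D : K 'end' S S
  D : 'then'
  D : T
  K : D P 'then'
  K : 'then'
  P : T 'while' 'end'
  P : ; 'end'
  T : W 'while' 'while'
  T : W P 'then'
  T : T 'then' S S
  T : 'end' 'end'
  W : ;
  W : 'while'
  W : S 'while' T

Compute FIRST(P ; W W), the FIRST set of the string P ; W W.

Add FIRST(P) = { 'end', 'then', 'while', ; }; P is not nullable, stop.

{ 'end', 'then', 'while', ; }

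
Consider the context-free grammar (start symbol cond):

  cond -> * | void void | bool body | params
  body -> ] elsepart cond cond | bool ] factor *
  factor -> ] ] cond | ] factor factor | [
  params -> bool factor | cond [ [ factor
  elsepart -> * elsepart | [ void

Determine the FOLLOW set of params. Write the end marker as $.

{ $, *, [, ], bool, void }

In cond -> params: params is at the end, add FOLLOW(cond) = { $, *, [, ], bool, void }.
Union: FOLLOW(params) = { $, *, [, ], bool, void }.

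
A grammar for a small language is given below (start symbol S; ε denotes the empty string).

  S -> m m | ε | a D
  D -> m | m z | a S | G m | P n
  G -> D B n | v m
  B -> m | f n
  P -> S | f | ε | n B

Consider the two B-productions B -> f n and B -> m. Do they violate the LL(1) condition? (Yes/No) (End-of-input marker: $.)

FIRST(f n) = { f } and FIRST(m) = { m }.
The FIRST sets are disjoint and neither alternative is nullable — no conflict.

No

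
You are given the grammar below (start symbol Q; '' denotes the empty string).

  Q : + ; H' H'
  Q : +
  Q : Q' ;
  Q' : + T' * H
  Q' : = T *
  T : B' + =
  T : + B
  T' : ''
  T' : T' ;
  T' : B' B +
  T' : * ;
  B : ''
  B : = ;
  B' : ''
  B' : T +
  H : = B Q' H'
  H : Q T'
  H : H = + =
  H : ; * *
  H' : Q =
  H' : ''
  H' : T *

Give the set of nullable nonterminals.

Directly nullable (have an ''-production): T', B, B', H'.
No other nonterminal has a production whose RHS symbols are all nullable.

{ B, B', H', T' }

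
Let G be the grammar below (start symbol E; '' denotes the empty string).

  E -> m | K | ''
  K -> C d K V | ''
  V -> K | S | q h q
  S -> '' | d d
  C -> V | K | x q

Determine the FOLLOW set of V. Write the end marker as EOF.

{ EOF, d, q, x }

In K -> C d K V: V is at the end, add FOLLOW(K) = { EOF, d, q, x }.
In C -> V: V is at the end, add FOLLOW(C) = { d }.
Union: FOLLOW(V) = { EOF, d, q, x }.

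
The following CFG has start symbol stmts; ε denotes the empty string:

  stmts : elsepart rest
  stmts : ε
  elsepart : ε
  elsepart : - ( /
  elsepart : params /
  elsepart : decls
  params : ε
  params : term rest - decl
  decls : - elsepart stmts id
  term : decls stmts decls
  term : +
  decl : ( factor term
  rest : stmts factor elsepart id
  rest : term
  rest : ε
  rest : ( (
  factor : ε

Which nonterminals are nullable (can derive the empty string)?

{ elsepart, factor, params, rest, stmts }

Directly nullable (have an ε-production): stmts, elsepart, params, rest, factor.
No other nonterminal has a production whose RHS symbols are all nullable.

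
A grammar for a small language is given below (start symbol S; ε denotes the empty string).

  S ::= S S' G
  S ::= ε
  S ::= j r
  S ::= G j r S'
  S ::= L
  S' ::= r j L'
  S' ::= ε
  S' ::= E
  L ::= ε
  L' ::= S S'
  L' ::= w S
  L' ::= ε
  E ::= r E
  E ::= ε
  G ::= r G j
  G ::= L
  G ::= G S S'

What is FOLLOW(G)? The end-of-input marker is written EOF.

{ EOF, j, r }

In S ::= S S' G: G is at the end, add FOLLOW(S) = { EOF, j, r }.
In S ::= G j r S': add FIRST(j r S') = { j }.
In G ::= r G j: add FIRST(j) = { j }.
In G ::= G S S': add FIRST(S S')\{ε} = { j, r }.
  Since S S' is nullable, also add FOLLOW(G) = { EOF, j, r }.
Union: FOLLOW(G) = { EOF, j, r }.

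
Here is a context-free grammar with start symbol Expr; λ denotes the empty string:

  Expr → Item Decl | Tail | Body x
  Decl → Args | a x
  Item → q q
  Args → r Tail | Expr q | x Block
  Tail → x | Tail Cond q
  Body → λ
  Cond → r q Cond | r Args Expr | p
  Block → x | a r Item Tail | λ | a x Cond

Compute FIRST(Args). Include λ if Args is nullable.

Args → r Tail contributes {r}.
From Args → Expr q: add FIRST(Expr) = { q, x }.
Args → x Block contributes {x}.
Union: FIRST(Args) = { q, r, x }.

{ q, r, x }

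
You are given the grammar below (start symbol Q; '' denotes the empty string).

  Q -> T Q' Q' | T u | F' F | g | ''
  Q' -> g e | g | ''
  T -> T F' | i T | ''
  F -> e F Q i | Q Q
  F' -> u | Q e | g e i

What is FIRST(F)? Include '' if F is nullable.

{ e, g, i, u, '' }

F -> e F Q i contributes {e}.
From F -> Q Q: Q, Q nullable, take FIRST(Q) ∪ FIRST(Q) = { e, g, i, u }; also '' since the whole RHS is nullable.
Union: FIRST(F) = { e, g, i, u, '' }.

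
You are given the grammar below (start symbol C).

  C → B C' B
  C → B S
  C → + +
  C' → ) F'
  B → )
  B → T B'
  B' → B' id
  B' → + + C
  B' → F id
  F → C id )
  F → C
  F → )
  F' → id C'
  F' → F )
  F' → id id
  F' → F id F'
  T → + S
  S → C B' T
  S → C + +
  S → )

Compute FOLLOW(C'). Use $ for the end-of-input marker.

In C → B C' B: add FIRST(B) = { ), + }.
In F' → id C': C' is at the end, add FOLLOW(F') = { ), + }.
Union: FOLLOW(C') = { ), + }.

{ ), + }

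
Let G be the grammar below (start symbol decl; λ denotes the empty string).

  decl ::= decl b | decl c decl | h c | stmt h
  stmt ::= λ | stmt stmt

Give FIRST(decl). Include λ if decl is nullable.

{ h }

From decl ::= decl b: add FIRST(decl) = { h }.
From decl ::= decl c decl: add FIRST(decl) = { h }.
decl ::= h c contributes {h}.
From decl ::= stmt h: stmt nullable, take FIRST(stmt) ∪ {h} = { h }.
Union: FIRST(decl) = { h }.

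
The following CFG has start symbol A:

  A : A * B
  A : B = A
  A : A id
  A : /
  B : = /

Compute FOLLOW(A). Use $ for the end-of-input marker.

A is the start symbol, so $ ∈ FOLLOW(A).
In A : A * B: add FIRST(* B) = { * }.
In A : B = A: A is at the end, add FOLLOW(A) = { $, *, id }.
In A : A id: add FIRST(id) = { id }.
Union: FOLLOW(A) = { $, *, id }.

{ $, *, id }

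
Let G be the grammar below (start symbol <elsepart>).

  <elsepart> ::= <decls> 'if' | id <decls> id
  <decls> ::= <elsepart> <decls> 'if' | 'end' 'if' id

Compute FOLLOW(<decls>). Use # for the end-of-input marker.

In <elsepart> ::= <decls> 'if': add FIRST('if') = { 'if' }.
In <elsepart> ::= id <decls> id: add FIRST(id) = { id }.
In <decls> ::= <elsepart> <decls> 'if': add FIRST('if') = { 'if' }.
Union: FOLLOW(<decls>) = { 'if', id }.

{ 'if', id }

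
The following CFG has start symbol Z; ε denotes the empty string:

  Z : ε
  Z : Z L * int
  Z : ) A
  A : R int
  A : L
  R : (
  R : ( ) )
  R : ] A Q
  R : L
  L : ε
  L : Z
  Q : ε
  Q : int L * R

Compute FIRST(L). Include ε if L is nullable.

{ ), *, ε }

L : ε contributes ε.
From L : Z: add FIRST(Z) = { ), *, ε } (including ε since Z is nullable).
Union: FIRST(L) = { ), *, ε }.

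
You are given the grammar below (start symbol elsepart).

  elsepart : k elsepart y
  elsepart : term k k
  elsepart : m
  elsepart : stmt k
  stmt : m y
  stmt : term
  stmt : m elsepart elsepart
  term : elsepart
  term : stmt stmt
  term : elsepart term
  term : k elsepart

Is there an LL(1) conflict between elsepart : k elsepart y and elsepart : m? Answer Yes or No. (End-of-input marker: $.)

No

FIRST(k elsepart y) = { k } and FIRST(m) = { m }.
The FIRST sets are disjoint and neither alternative is nullable — no conflict.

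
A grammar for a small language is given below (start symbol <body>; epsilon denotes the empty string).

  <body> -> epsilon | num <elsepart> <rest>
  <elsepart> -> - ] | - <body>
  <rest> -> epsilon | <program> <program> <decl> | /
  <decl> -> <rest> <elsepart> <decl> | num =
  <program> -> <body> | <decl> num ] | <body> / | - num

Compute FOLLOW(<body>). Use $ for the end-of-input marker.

<body> is the start symbol, so $ ∈ FOLLOW(<body>).
In <elsepart> -> - <body>: <body> is at the end, add FOLLOW(<elsepart>) = { $, -, /, num }.
In <program> -> <body>: <body> is at the end, add FOLLOW(<program>) = { -, /, num }.
In <program> -> <body> /: add FIRST(/) = { / }.
Union: FOLLOW(<body>) = { $, -, /, num }.

{ $, -, /, num }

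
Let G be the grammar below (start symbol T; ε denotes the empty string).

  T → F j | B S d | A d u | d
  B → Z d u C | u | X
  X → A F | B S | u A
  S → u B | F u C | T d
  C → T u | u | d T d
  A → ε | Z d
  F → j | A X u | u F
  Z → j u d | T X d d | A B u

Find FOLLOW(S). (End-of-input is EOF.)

{ d, j, u }

In T → B S d: add FIRST(d) = { d }.
In X → B S: S is at the end, add FOLLOW(X) = { d, j, u }.
Union: FOLLOW(S) = { d, j, u }.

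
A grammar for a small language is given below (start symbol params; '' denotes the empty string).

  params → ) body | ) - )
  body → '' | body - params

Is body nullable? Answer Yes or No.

body has an ''-production, so body ⇒ ''.

Yes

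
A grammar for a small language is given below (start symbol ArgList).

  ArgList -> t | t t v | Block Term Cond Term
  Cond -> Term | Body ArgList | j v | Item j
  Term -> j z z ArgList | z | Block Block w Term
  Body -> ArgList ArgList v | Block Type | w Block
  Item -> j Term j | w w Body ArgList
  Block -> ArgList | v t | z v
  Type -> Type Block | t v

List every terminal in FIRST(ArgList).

{ t, v, z }

ArgList -> t contributes {t}.
ArgList -> t t v contributes {t}.
From ArgList -> Block Term Cond Term: add FIRST(Block) = { t, v, z }.
Union: FIRST(ArgList) = { t, v, z }.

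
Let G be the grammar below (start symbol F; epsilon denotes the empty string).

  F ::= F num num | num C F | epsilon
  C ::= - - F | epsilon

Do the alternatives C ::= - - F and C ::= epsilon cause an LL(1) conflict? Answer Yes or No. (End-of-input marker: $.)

FIRST(- - F) = { - } and FIRST(epsilon) = { epsilon }.
The second is nullable but FOLLOW(C) = { $, num } is disjoint from FIRST of the first.

No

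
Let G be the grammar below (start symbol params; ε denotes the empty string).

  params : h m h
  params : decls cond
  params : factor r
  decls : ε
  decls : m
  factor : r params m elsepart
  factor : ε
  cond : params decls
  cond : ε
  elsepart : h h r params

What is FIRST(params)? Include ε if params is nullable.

{ h, m, r, ε }

params : h m h contributes {h}.
From params : decls cond: decls, cond nullable, take FIRST(decls) ∪ FIRST(cond) = { h, m, r }; also ε since the whole RHS is nullable.
From params : factor r: factor nullable, take FIRST(factor) ∪ {r} = { r }.
Union: FIRST(params) = { h, m, r, ε }.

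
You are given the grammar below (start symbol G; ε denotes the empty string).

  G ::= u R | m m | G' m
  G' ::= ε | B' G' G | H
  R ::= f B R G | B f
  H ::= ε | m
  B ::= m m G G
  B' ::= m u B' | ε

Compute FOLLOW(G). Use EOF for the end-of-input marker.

G is the start symbol, so EOF ∈ FOLLOW(G).
In G' ::= B' G' G: G is at the end, add FOLLOW(G') = { m, u }.
In R ::= f B R G: G is at the end, add FOLLOW(R) = { EOF, f, m, u }.
In B ::= m m G G: add FIRST(G) = { m, u }.
In B ::= m m G G: G is at the end, add FOLLOW(B) = { f, m }.
Union: FOLLOW(G) = { EOF, f, m, u }.

{ EOF, f, m, u }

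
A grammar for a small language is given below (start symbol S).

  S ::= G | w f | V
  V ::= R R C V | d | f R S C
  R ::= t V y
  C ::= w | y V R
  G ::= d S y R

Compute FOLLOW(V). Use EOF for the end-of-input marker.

{ EOF, t, w, y }

In S ::= V: V is at the end, add FOLLOW(S) = { EOF, w, y }.
In V ::= R R C V: V is at the end, add FOLLOW(V) = { EOF, t, w, y }.
In R ::= t V y: add FIRST(y) = { y }.
In C ::= y V R: add FIRST(R) = { t }.
Union: FOLLOW(V) = { EOF, t, w, y }.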